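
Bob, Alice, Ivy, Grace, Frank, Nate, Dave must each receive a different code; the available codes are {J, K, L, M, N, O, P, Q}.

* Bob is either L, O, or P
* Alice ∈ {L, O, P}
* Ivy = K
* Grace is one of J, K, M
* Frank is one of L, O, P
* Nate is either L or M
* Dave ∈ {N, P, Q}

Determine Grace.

Ivy's domain is down to {K}, so Ivy = K. So Grace can't be K.
The 3 variables Bob, Alice, Frank are confined to {L, O, P}, which locks those values in; drop them from Nate, Dave.
Nate must be M (only option left). Eliminate M elsewhere: Grace.
So Grace = J.

J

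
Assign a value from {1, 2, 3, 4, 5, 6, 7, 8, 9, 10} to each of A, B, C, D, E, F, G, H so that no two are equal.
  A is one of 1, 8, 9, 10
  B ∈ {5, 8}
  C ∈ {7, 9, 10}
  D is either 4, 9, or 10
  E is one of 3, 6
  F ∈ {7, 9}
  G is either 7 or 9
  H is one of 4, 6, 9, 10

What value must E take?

3

The 2 variables F and G are confined to {7, 9}, which locks those values in; drop them from A, C, D, H.
That leaves C = 10. Eliminate 10 elsewhere: A, D, H.
D must be 4 (only option left). Strike 4 from H.
H must be 6 (only option left). Remove 6 from E.
So E = 3.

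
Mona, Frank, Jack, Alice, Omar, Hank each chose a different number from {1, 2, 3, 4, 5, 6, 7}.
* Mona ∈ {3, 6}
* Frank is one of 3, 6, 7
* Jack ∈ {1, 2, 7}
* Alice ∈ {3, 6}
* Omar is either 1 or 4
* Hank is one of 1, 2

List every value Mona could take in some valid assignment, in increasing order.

3, 6

The 6 variables together cover exactly {1, 2, 3, 4, 6, 7} — 6 values for 6 variables — and 4 appears only in Omar's list, so Omar = 4.
Mona and Alice share exactly the 2 values {3, 6}; by pigeonhole those values go to them, so strike 3, 6 from Frank.
Frank has just one choice, so Frank = 7. Remove 7 from Jack.
No further eliminations apply; Mona can still be any of 3, 6.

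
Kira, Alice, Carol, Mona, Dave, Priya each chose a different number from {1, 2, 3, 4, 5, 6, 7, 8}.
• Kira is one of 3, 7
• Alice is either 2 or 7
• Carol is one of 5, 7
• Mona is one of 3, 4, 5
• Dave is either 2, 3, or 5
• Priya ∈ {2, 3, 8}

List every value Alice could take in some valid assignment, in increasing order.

The 6 variables draw from only 6 values {2, 3, 4, 5, 7, 8}, so each is used; only Mona can be 4, hence Mona = 4.
The 5 still-open variables draw from only 5 values {2, 3, 5, 7, 8}, so each is used; only Priya can be 8, hence Priya = 8.
No further eliminations apply; Alice can still be any of 2, 7.

2, 7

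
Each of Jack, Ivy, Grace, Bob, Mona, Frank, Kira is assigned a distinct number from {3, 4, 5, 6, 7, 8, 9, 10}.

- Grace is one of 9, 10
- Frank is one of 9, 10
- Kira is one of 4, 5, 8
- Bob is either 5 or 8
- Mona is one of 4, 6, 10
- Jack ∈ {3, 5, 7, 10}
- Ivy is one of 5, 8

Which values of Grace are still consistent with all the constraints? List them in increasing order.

9, 10

The 2 variables Ivy and Bob are confined to {5, 8}, which locks those values in; drop them from Jack, Kira.
Kira has just one choice, so Kira = 4. So Mona can't be 4.
Grace and Frank share exactly the 2 values {9, 10}; by pigeonhole those values go to them, so strike 9, 10 from Jack, Mona.
That leaves Mona = 6.
No further eliminations apply; Grace can still be any of 9, 10.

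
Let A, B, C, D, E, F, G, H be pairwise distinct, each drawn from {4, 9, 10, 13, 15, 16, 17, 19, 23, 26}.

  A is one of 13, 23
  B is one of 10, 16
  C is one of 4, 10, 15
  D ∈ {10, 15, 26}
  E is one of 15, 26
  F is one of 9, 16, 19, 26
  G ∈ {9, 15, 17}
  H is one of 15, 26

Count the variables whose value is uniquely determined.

3

The 2 variables E and H are confined to {15, 26}, which locks those values in; drop them from C, D, F, G.
That leaves D = 10. Strike 10 from B, C.
B has just one choice, so B = 16. Eliminate 16 elsewhere: F.
That leaves C = 4.
Determined: B=16, C=4, D=10. The other variables each still have more than one consistent value. That makes 3.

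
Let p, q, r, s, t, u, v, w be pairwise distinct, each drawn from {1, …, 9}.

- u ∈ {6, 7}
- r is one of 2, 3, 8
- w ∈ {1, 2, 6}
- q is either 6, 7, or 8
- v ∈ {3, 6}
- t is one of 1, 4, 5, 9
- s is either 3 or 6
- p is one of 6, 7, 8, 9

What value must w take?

s and v between them cover only {3, 6} — a naked pair. Remove those values from p, q, r, u, w.
u has just one choice, so u = 7. So p, q can't be 7.
That leaves q = 8. Eliminate 8 elsewhere: p, r.
r has just one choice, so r = 2. Eliminate 2 elsewhere: w.
So w = 1.

1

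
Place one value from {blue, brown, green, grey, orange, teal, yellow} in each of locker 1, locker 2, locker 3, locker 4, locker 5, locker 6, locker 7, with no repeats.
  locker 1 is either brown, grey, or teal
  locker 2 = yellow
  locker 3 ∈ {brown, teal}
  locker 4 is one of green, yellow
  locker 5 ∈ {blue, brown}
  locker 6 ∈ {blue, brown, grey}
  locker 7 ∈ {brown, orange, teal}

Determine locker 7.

orange

locker 2 has just one choice, so locker 2 = yellow. So locker 4 can't be yellow.
locker 4 must be green (only option left).
Among the 5 still-open variables, orange fits only locker 7 (and all 5 values in {blue, brown, grey, orange, teal} must be used), so locker 7 = orange.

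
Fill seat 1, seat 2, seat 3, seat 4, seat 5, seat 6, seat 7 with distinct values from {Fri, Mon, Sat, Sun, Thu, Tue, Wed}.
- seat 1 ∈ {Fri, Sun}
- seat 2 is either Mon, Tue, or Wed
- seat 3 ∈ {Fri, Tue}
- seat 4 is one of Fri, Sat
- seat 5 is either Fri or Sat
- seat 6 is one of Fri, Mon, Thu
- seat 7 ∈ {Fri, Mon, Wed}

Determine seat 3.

Tue

The 7 variables draw from only 7 values {Fri, Mon, Sat, Sun, Thu, Tue, Wed}, so each is used; only seat 1 can be Sun, hence seat 1 = Sun.
The 6 still-open variables draw from only 6 values {Fri, Mon, Sat, Thu, Tue, Wed}, so each is used; only seat 6 can be Thu, hence seat 6 = Thu.
seat 4 and seat 5 share exactly the 2 values {Fri, Sat}; by pigeonhole those values go to them, so strike Fri, Sat from seat 3, seat 7.
So seat 3 = Tue.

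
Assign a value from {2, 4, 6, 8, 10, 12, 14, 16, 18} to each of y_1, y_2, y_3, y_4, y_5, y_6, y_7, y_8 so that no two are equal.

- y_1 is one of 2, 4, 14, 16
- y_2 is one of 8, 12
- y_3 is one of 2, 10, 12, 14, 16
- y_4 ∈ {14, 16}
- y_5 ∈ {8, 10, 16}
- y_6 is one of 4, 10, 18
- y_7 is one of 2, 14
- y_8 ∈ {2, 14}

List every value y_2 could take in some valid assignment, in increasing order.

The 8 variables draw from only 8 values {2, 4, 8, 10, 12, 14, 16, 18}, so each is used; only y_6 can be 18, hence y_6 = 18.
The 7 still-open variables together cover exactly {2, 4, 8, 10, 12, 14, 16} — 7 values for 7 variables — and 4 appears only in y_1's list, so y_1 = 4.
The 2 variables y_7 and y_8 are confined to {2, 14}, which locks those values in; drop them from y_3, y_4.
That leaves y_4 = 16. So y_3, y_5 can't be 16.
No further eliminations apply; y_2 can still be any of 8, 12.

8, 12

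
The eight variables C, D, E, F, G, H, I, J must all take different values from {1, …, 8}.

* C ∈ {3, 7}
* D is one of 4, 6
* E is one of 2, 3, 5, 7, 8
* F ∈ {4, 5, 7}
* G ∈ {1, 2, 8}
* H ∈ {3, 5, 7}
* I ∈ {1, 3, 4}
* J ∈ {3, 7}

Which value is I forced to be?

The 8 variables together cover exactly {1, 2, 3, 4, 5, 6, 7, 8} — 8 values for 8 variables — and 6 appears only in D's list, so D = 6.
C and J share exactly the 2 values {3, 7}; by pigeonhole those values go to them, so strike 3, 7 from E, F, H, I.
H's domain is down to {5}, so H = 5. Strike 5 from E, F.
F must be 4 (only option left). Eliminate 4 elsewhere: I.
So I = 1.

1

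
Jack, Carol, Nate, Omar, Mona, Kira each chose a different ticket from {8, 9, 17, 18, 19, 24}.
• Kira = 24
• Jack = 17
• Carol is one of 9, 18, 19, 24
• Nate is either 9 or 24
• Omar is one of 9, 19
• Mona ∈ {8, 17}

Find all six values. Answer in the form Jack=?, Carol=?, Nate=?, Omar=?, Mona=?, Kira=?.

Jack=17, Carol=18, Nate=9, Omar=19, Mona=8, Kira=24

Jack's domain is down to {17}, so Jack = 17. Remove 17 from Mona.
That leaves Mona = 8.
Kira must be 24 (only option left). Eliminate 24 elsewhere: Carol, Nate.
Nate's domain is down to {9}, so Nate = 9. Remove 9 from Carol, Omar.
Omar must be 19 (only option left). Strike 19 from Carol.
Carol has just one choice, so Carol = 18.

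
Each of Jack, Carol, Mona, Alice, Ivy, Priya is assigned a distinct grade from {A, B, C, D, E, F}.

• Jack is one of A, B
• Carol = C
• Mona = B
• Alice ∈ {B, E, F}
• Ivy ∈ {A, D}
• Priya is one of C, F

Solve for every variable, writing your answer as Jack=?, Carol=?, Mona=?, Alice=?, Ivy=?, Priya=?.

Carol must be C (only option left). Eliminate C elsewhere: Priya.
Mona must be B (only option left). So Jack, Alice can't be B.
Priya's domain is down to {F}, so Priya = F. Remove F from Alice.
Jack has just one choice, so Jack = A. Eliminate A elsewhere: Ivy.
Alice must be E (only option left).
Ivy's domain is down to {D}, so Ivy = D.

Jack=A, Carol=C, Mona=B, Alice=E, Ivy=D, Priya=F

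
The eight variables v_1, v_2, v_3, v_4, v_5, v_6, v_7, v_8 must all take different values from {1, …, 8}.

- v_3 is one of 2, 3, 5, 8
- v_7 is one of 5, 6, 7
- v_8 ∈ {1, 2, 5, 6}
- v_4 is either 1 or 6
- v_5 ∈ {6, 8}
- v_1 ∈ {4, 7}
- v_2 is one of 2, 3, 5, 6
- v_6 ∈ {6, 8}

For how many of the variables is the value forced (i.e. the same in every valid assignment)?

3

Among the 8 variables, 4 fits only v_1 (and all 8 values in {1, 2, 3, 4, 5, 6, 7, 8} must be used), so v_1 = 4.
The 7 still-open variables together cover exactly {1, 2, 3, 5, 6, 7, 8} — 7 values for 7 variables — and 7 appears only in v_7's list, so v_7 = 7.
The 2 variables v_5 and v_6 are confined to {6, 8}, which locks those values in; drop them from v_2, v_3, v_4, v_8.
v_4 must be 1 (only option left). Strike 1 from v_8.
Determined: v_1=4, v_4=1, v_7=7. The other variables each still have more than one consistent value. That makes 3.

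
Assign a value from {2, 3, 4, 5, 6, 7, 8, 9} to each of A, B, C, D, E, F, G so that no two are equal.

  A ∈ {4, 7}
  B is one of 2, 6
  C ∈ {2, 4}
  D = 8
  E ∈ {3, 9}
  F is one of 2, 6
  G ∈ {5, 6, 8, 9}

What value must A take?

7

D has just one choice, so D = 8. So G can't be 8.
B and F share exactly the 2 values {2, 6}; by pigeonhole those values go to them, so strike 2, 6 from C, G.
C must be 4 (only option left). Eliminate 4 elsewhere: A.
So A = 7.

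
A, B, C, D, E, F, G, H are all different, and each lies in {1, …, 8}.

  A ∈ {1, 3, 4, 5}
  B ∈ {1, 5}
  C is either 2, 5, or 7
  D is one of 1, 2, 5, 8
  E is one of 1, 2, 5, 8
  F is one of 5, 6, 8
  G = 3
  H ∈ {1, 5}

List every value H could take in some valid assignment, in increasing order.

G's domain is down to {3}, so G = 3. Eliminate 3 elsewhere: A.
The 7 still-open variables together cover exactly {1, 2, 4, 5, 6, 7, 8} — 7 values for 7 variables — and 4 appears only in A's list, so A = 4.
The 6 still-open variables draw from only 6 values {1, 2, 5, 6, 7, 8}, so each is used; only F can be 6, hence F = 6.
The 5 still-open variables together cover exactly {1, 2, 5, 7, 8} — 5 values for 5 variables — and 7 appears only in C's list, so C = 7.
The 2 variables B and H are confined to {1, 5}, which locks those values in; drop them from D, E.
No further eliminations apply; H can still be any of 1, 5.

1, 5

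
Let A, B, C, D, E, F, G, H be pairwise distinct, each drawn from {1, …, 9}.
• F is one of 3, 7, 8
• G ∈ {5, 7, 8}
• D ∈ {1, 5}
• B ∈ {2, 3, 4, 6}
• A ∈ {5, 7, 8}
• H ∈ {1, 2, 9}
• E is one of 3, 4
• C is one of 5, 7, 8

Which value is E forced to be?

A, C, G between them cover only {5, 7, 8} — a naked triple. Remove those values from D, F.
D must be 1 (only option left). Strike 1 from H.
F's domain is down to {3}, so F = 3. Eliminate 3 elsewhere: B, E.
So E = 4.

4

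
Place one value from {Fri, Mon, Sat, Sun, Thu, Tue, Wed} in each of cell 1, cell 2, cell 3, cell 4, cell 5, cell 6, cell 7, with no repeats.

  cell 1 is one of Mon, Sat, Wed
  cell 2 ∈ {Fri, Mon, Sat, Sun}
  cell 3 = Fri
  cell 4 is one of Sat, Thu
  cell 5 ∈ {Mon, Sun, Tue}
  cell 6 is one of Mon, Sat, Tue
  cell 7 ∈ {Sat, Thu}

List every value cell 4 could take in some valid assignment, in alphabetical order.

Sat, Thu

cell 3's domain is down to {Fri}, so cell 3 = Fri. So cell 2 can't be Fri.
The 6 still-open variables together cover exactly {Mon, Sat, Sun, Thu, Tue, Wed} — 6 values for 6 variables — and Wed appears only in cell 1's list, so cell 1 = Wed.
cell 4 and cell 7 share exactly the 2 values {Sat, Thu}; by pigeonhole those values go to them, so strike Sat, Thu from cell 2, cell 6.
No further eliminations apply; cell 4 can still be any of Sat, Thu.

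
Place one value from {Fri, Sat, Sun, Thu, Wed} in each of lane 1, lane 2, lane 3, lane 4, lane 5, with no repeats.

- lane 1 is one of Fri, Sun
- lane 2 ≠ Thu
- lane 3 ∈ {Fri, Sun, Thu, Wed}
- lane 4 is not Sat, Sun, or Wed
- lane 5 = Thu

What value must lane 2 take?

Sat

lane 5's domain is down to {Thu}, so lane 5 = Thu. Strike Thu from lane 3, lane 4.
lane 4 has just one choice, so lane 4 = Fri. So lane 1, lane 2, lane 3 can't be Fri.
lane 1 must be Sun (only option left). Remove Sun from lane 2, lane 3.
lane 3 has just one choice, so lane 3 = Wed. Remove Wed from lane 2.
So lane 2 = Sat.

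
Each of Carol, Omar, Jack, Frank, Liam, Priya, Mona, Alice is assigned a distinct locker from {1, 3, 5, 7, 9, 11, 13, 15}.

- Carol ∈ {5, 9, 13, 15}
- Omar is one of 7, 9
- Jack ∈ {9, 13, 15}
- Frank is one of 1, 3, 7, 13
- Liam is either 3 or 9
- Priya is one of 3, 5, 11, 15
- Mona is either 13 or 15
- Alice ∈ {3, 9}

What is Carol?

The 8 variables draw from only 8 values {1, 3, 5, 7, 9, 11, 13, 15}, so each is used; only Frank can be 1, hence Frank = 1.
The 7 still-open variables draw from only 7 values {3, 5, 7, 9, 11, 13, 15}, so each is used; only Omar can be 7, hence Omar = 7.
The 6 still-open variables together cover exactly {3, 5, 9, 11, 13, 15} — 6 values for 6 variables — and 11 appears only in Priya's list, so Priya = 11.
Among the 5 still-open variables, 5 fits only Carol (and all 5 values in {3, 5, 9, 13, 15} must be used), so Carol = 5.

5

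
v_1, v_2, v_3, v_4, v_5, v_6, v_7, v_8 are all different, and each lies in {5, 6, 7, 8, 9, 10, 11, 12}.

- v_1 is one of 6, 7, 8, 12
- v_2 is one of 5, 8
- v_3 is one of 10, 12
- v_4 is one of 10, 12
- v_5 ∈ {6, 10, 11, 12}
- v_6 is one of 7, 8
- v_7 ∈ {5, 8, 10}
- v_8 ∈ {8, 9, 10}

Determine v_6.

Among the 8 variables, 9 fits only v_8 (and all 8 values in {5, 6, 7, 8, 9, 10, 11, 12} must be used), so v_8 = 9.
The 7 still-open variables draw from only 7 values {5, 6, 7, 8, 10, 11, 12}, so each is used; only v_5 can be 11, hence v_5 = 11.
The 6 still-open variables together cover exactly {5, 6, 7, 8, 10, 12} — 6 values for 6 variables — and 6 appears only in v_1's list, so v_1 = 6.
The 5 still-open variables draw from only 5 values {5, 7, 8, 10, 12}, so each is used; only v_6 can be 7, hence v_6 = 7.

7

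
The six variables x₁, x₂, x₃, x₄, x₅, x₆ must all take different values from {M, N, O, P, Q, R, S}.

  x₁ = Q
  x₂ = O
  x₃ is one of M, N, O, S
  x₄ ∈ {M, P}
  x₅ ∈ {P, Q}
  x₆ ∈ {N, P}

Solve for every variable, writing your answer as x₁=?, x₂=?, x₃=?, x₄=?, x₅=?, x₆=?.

x₁=Q, x₂=O, x₃=S, x₄=M, x₅=P, x₆=N

x₁ must be Q (only option left). Strike Q from x₅.
That leaves x₂ = O. So x₃ can't be O.
x₅'s domain is down to {P}, so x₅ = P. Remove P from x₄, x₆.
That leaves x₆ = N. Eliminate N elsewhere: x₃.
x₄ has just one choice, so x₄ = M. Eliminate M elsewhere: x₃.
That leaves x₃ = S.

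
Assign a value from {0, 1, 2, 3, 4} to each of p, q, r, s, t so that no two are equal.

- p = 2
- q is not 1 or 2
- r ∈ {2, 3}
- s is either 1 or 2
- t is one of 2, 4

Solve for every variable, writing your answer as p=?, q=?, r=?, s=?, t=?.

p=2, q=0, r=3, s=1, t=4

p has just one choice, so p = 2. So r, s, t can't be 2.
r must be 3 (only option left). So q can't be 3.
That leaves s = 1.
t must be 4 (only option left). Remove 4 from q.
q must be 0 (only option left).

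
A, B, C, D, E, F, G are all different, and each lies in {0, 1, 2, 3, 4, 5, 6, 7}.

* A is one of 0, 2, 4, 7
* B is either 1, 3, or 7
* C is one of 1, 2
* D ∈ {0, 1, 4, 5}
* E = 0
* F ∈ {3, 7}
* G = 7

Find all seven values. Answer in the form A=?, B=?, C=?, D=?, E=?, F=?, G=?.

A=4, B=1, C=2, D=5, E=0, F=3, G=7

E has just one choice, so E = 0. Eliminate 0 elsewhere: A, D.
That leaves G = 7. Strike 7 from A, B, F.
F has just one choice, so F = 3. Remove 3 from B.
B's domain is down to {1}, so B = 1. So C, D can't be 1.
That leaves C = 2. Eliminate 2 elsewhere: A.
A must be 4 (only option left). So D can't be 4.
D has just one choice, so D = 5.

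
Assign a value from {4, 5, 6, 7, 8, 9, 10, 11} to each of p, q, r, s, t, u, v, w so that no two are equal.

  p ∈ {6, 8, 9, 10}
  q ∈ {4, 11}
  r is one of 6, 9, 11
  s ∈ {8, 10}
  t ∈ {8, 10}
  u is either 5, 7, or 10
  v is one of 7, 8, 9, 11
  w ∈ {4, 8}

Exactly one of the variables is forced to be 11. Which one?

The 8 variables draw from only 8 values {4, 5, 6, 7, 8, 9, 10, 11}, so each is used; only u can be 5, hence u = 5.
Among the 7 still-open variables, 7 fits only v (and all 7 values in {4, 6, 7, 8, 9, 10, 11} must be used), so v = 7.
The 2 variables s and t are confined to {8, 10}, which locks those values in; drop them from p, w.
That leaves w = 4. So q can't be 4.
So 11 goes to q.

q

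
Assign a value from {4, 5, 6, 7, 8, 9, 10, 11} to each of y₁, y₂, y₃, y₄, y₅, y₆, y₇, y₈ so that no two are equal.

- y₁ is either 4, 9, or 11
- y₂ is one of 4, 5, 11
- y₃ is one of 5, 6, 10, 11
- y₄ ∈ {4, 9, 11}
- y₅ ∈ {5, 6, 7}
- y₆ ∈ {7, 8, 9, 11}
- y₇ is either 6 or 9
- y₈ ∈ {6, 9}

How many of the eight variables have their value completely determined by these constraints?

4

The 8 variables draw from only 8 values {4, 5, 6, 7, 8, 9, 10, 11}, so each is used; only y₆ can be 8, hence y₆ = 8.
The 7 still-open variables draw from only 7 values {4, 5, 6, 7, 9, 10, 11}, so each is used; only y₅ can be 7, hence y₅ = 7.
The 6 still-open variables together cover exactly {4, 5, 6, 9, 10, 11} — 6 values for 6 variables — and 10 appears only in y₃'s list, so y₃ = 10.
The 5 still-open variables together cover exactly {4, 5, 6, 9, 11} — 5 values for 5 variables — and 5 appears only in y₂'s list, so y₂ = 5.
The 2 variables y₇ and y₈ are confined to {6, 9}, which locks those values in; drop them from y₁, y₄.
Determined: y₂=5, y₃=10, y₅=7, y₆=8. The other variables each still have more than one consistent value. That makes 4.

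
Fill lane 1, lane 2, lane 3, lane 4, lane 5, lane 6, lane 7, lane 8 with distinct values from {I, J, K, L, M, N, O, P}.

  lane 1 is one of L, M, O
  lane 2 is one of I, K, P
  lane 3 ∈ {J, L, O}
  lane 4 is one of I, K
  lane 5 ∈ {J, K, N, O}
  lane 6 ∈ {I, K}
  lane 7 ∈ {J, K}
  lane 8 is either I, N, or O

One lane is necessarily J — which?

lane 7

The 8 variables draw from only 8 values {I, J, K, L, M, N, O, P}, so each is used; only lane 1 can be M, hence lane 1 = M.
Among the 7 still-open variables, L fits only lane 3 (and all 7 values in {I, J, K, L, N, O, P} must be used), so lane 3 = L.
The 6 still-open variables together cover exactly {I, J, K, N, O, P} — 6 values for 6 variables — and P appears only in lane 2's list, so lane 2 = P.
The 2 variables lane 4 and lane 6 are confined to {I, K}, which locks those values in; drop them from lane 5, lane 7, lane 8.
So J goes to lane 7.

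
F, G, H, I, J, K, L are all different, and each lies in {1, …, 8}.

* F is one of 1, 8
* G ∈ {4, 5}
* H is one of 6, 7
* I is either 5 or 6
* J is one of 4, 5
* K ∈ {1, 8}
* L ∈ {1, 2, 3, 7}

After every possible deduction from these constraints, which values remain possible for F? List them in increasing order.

The 2 variables F and K are confined to {1, 8}, which locks those values in; drop them from L.
The 2 variables G and J are confined to {4, 5}, which locks those values in; drop them from I.
I's domain is down to {6}, so I = 6. So H can't be 6.
H's domain is down to {7}, so H = 7. Remove 7 from L.
No further eliminations apply; F can still be any of 1, 8.

1, 8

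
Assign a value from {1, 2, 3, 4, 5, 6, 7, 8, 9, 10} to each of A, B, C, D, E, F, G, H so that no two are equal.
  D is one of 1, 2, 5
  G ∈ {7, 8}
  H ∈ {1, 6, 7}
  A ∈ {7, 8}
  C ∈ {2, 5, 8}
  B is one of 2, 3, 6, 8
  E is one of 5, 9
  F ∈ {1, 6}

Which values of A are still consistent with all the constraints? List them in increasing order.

The 8 variables draw from only 8 values {1, 2, 3, 5, 6, 7, 8, 9}, so each is used; only B can be 3, hence B = 3.
Among the 7 still-open variables, 9 fits only E (and all 7 values in {1, 2, 5, 6, 7, 8, 9} must be used), so E = 9.
A and G between them cover only {7, 8} — a naked pair. Remove those values from C, H.
F and H between them cover only {1, 6} — a naked pair. Remove those values from D.
No further eliminations apply; A can still be any of 7, 8.

7, 8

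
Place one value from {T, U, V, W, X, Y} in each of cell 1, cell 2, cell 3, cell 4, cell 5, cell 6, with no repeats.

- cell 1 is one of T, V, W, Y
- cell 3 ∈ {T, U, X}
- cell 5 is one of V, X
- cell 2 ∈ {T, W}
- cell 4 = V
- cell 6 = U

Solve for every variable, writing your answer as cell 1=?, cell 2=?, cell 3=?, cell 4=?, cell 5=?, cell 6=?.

cell 1=Y, cell 2=W, cell 3=T, cell 4=V, cell 5=X, cell 6=U

cell 4 has just one choice, so cell 4 = V. Eliminate V elsewhere: cell 1, cell 5.
cell 5 must be X (only option left). So cell 3 can't be X.
That leaves cell 6 = U. Eliminate U elsewhere: cell 3.
That leaves cell 3 = T. So cell 1, cell 2 can't be T.
cell 2 must be W (only option left). Strike W from cell 1.
cell 1 must be Y (only option left).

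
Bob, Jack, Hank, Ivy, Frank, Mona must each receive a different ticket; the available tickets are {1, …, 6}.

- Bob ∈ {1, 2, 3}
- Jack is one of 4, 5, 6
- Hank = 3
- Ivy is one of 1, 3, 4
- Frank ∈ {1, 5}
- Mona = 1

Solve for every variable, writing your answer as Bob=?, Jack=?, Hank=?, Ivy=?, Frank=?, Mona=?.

Hank must be 3 (only option left). Eliminate 3 elsewhere: Bob, Ivy.
Mona has just one choice, so Mona = 1. So Bob, Ivy, Frank can't be 1.
Bob's domain is down to {2}, so Bob = 2.
Ivy must be 4 (only option left). Remove 4 from Jack.
Frank's domain is down to {5}, so Frank = 5. Strike 5 from Jack.
Jack has just one choice, so Jack = 6.

Bob=2, Jack=6, Hank=3, Ivy=4, Frank=5, Mona=1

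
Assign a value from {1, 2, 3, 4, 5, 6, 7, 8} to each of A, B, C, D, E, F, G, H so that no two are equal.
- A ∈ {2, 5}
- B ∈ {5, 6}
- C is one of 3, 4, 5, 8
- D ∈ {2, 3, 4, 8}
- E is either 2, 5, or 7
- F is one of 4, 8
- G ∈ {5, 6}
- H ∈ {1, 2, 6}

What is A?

Among the 8 variables, 1 fits only H (and all 8 values in {1, 2, 3, 4, 5, 6, 7, 8} must be used), so H = 1.
The 7 still-open variables draw from only 7 values {2, 3, 4, 5, 6, 7, 8}, so each is used; only E can be 7, hence E = 7.
B and G between them cover only {5, 6} — a naked pair. Remove those values from A, C.
So A = 2.

2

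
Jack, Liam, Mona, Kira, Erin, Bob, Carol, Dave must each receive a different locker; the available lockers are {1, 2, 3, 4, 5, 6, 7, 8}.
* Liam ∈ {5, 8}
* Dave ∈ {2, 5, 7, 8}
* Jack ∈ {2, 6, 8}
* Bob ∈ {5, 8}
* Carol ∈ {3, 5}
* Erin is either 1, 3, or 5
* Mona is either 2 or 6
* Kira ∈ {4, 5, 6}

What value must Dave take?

The 8 variables together cover exactly {1, 2, 3, 4, 5, 6, 7, 8} — 8 values for 8 variables — and 1 appears only in Erin's list, so Erin = 1.
Among the 7 still-open variables, 3 fits only Carol (and all 7 values in {2, 3, 4, 5, 6, 7, 8} must be used), so Carol = 3.
Among the 6 still-open variables, 4 fits only Kira (and all 6 values in {2, 4, 5, 6, 7, 8} must be used), so Kira = 4.
The 5 still-open variables together cover exactly {2, 5, 6, 7, 8} — 5 values for 5 variables — and 7 appears only in Dave's list, so Dave = 7.

7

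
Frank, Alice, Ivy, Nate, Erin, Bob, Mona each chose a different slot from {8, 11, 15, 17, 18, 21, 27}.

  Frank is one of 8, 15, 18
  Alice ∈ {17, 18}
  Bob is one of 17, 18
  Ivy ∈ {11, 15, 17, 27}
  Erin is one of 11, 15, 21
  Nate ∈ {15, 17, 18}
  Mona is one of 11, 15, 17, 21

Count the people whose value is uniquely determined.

3

The 7 variables draw from only 7 values {8, 11, 15, 17, 18, 21, 27}, so each is used; only Frank can be 8, hence Frank = 8.
The 6 still-open variables draw from only 6 values {11, 15, 17, 18, 21, 27}, so each is used; only Ivy can be 27, hence Ivy = 27.
The 2 variables Alice and Bob are confined to {17, 18}, which locks those values in; drop them from Nate, Mona.
Nate's domain is down to {15}, so Nate = 15. Remove 15 from Erin, Mona.
Determined: Frank=8, Ivy=27, Nate=15. The other people each still have more than one consistent value. That makes 3.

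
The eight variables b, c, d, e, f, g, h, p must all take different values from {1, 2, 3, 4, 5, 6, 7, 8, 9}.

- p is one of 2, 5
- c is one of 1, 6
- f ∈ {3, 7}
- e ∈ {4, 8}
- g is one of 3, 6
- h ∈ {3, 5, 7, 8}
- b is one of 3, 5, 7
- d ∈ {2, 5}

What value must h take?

8

The 8 variables together cover exactly {1, 2, 3, 4, 5, 6, 7, 8} — 8 values for 8 variables — and 1 appears only in c's list, so c = 1.
The 7 still-open variables together cover exactly {2, 3, 4, 5, 6, 7, 8} — 7 values for 7 variables — and 4 appears only in e's list, so e = 4.
Among the 6 still-open variables, 6 fits only g (and all 6 values in {2, 3, 5, 6, 7, 8} must be used), so g = 6.
Among the 5 still-open variables, 8 fits only h (and all 5 values in {2, 3, 5, 7, 8} must be used), so h = 8.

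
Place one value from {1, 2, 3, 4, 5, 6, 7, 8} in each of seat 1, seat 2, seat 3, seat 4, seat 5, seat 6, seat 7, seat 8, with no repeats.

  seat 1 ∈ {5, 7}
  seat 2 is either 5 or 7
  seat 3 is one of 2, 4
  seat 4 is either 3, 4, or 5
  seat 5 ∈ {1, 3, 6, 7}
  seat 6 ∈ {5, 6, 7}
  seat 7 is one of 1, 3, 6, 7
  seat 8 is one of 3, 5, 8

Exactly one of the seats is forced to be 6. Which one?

seat 6

Among the 8 variables, 2 fits only seat 3 (and all 8 values in {1, 2, 3, 4, 5, 6, 7, 8} must be used), so seat 3 = 2.
Among the 7 still-open variables, 4 fits only seat 4 (and all 7 values in {1, 3, 4, 5, 6, 7, 8} must be used), so seat 4 = 4.
The 6 still-open variables together cover exactly {1, 3, 5, 6, 7, 8} — 6 values for 6 variables — and 8 appears only in seat 8's list, so seat 8 = 8.
seat 1 and seat 2 share exactly the 2 values {5, 7}; by pigeonhole those values go to them, so strike 5, 7 from seat 5, seat 6, seat 7.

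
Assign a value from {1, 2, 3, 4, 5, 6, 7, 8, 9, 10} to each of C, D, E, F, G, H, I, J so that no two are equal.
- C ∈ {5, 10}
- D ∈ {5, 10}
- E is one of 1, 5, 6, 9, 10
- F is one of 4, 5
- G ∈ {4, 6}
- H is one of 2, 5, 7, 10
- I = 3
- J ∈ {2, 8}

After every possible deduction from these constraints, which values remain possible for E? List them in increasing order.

I has just one choice, so I = 3.
C and D share exactly the 2 values {5, 10}; by pigeonhole those values go to them, so strike 5, 10 from E, F, H.
F's domain is down to {4}, so F = 4. Remove 4 from G.
G has just one choice, so G = 6. Remove 6 from E.
No further eliminations apply; E can still be any of 1, 9.

1, 9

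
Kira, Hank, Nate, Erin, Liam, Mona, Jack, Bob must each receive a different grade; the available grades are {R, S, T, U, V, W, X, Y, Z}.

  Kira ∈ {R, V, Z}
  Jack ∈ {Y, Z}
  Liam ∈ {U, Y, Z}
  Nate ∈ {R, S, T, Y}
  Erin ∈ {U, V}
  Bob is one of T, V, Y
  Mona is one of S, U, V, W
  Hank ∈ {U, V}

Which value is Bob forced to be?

T

Among the 8 variables, W fits only Mona (and all 8 values in {R, S, T, U, V, W, Y, Z} must be used), so Mona = W.
The 7 still-open variables together cover exactly {R, S, T, U, V, Y, Z} — 7 values for 7 variables — and S appears only in Nate's list, so Nate = S.
Among the 6 still-open variables, R fits only Kira (and all 6 values in {R, T, U, V, Y, Z} must be used), so Kira = R.
The 5 still-open variables together cover exactly {T, U, V, Y, Z} — 5 values for 5 variables — and T appears only in Bob's list, so Bob = T.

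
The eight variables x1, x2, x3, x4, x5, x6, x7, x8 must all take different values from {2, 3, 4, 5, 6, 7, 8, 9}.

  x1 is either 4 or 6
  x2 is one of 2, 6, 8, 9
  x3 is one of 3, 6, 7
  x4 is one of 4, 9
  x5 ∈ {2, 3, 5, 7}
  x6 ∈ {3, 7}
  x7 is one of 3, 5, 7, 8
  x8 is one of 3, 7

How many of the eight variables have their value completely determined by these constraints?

3

x6 and x8 between them cover only {3, 7} — a naked pair. Remove those values from x3, x5, x7.
That leaves x3 = 6. So x1, x2 can't be 6.
That leaves x1 = 4. Remove 4 from x4.
x4 has just one choice, so x4 = 9. So x2 can't be 9.
Determined: x1=4, x3=6, x4=9. The other variables each still have more than one consistent value. That makes 3.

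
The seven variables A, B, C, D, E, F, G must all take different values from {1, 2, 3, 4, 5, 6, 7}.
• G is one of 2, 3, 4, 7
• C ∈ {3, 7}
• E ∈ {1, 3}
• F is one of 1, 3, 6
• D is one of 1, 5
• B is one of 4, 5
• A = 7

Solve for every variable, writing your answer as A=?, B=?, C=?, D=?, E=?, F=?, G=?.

A=7, B=4, C=3, D=5, E=1, F=6, G=2

A must be 7 (only option left). Eliminate 7 elsewhere: C, G.
C has just one choice, so C = 3. Remove 3 from E, F, G.
E must be 1 (only option left). So D, F can't be 1.
F has just one choice, so F = 6.
D's domain is down to {5}, so D = 5. Strike 5 from B.
B's domain is down to {4}, so B = 4. Eliminate 4 elsewhere: G.
G has just one choice, so G = 2.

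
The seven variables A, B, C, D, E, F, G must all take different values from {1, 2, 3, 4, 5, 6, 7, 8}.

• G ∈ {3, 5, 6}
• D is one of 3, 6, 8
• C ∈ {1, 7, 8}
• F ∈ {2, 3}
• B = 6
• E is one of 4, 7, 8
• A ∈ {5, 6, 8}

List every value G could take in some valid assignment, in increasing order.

3, 5

B's domain is down to {6}, so B = 6. Remove 6 from A, D, G.
A, D, G between them cover only {3, 5, 8} — a naked triple. Remove those values from C, E, F.
F must be 2 (only option left).
No further eliminations apply; G can still be any of 3, 5.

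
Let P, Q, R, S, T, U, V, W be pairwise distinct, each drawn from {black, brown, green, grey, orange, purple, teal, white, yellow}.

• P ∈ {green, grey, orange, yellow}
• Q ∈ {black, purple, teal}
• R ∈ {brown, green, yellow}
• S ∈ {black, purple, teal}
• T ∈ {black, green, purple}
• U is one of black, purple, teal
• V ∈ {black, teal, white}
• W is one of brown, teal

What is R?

yellow

The 3 variables Q, S, U are confined to {black, purple, teal}, which locks those values in; drop them from T, V, W.
That leaves T = green. So P, R can't be green.
That leaves V = white.
W's domain is down to {brown}, so W = brown. Eliminate brown elsewhere: R.
So R = yellow.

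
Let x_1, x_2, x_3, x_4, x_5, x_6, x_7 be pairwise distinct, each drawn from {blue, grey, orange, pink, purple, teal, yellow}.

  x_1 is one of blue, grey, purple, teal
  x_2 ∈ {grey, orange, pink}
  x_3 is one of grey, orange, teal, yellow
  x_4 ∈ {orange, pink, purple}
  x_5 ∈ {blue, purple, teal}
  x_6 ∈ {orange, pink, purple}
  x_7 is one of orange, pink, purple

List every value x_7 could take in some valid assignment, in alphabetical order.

Among the 7 variables, yellow fits only x_3 (and all 7 values in {blue, grey, orange, pink, purple, teal, yellow} must be used), so x_3 = yellow.
x_4, x_6, x_7 share exactly the 3 values {orange, pink, purple}; by pigeonhole those values go to them, so strike orange, pink, purple from x_1, x_2, x_5.
x_2 has just one choice, so x_2 = grey. Strike grey from x_1.
No further eliminations apply; x_7 can still be any of orange, pink, purple.

orange, pink, purple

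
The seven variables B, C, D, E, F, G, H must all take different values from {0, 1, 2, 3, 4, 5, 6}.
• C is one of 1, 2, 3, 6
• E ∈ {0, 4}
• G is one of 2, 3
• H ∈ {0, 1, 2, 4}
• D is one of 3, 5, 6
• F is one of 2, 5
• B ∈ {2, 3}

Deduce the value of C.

B and G share exactly the 2 values {2, 3}; by pigeonhole those values go to them, so strike 2, 3 from C, D, F, H.
F has just one choice, so F = 5. Strike 5 from D.
D has just one choice, so D = 6. Eliminate 6 elsewhere: C.
So C = 1.

1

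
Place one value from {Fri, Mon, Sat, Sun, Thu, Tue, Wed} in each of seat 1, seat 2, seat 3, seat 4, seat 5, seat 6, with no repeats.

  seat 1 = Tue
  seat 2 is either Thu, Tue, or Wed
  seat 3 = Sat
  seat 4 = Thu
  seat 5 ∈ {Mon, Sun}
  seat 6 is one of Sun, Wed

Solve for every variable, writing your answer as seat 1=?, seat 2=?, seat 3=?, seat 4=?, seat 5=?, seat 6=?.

seat 1's domain is down to {Tue}, so seat 1 = Tue. Strike Tue from seat 2.
seat 3's domain is down to {Sat}, so seat 3 = Sat.
seat 4 has just one choice, so seat 4 = Thu. Remove Thu from seat 2.
That leaves seat 2 = Wed. So seat 6 can't be Wed.
seat 6's domain is down to {Sun}, so seat 6 = Sun. Eliminate Sun elsewhere: seat 5.
seat 5 has just one choice, so seat 5 = Mon.

seat 1=Tue, seat 2=Wed, seat 3=Sat, seat 4=Thu, seat 5=Mon, seat 6=Sun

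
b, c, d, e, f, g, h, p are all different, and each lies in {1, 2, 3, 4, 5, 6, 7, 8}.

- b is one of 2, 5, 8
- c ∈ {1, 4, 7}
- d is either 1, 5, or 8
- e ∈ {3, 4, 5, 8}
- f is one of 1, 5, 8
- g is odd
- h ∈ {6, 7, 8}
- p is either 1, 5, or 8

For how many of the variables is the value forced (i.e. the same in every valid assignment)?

2

The 8 variables together cover exactly {1, 2, 3, 4, 5, 6, 7, 8} — 8 values for 8 variables — and 2 appears only in b's list, so b = 2.
The 7 still-open variables draw from only 7 values {1, 3, 4, 5, 6, 7, 8}, so each is used; only h can be 6, hence h = 6.
The 3 variables d, f, p are confined to {1, 5, 8}, which locks those values in; drop them from c, e, g.
Determined: b=2, h=6. The other variables each still have more than one consistent value. That makes 2.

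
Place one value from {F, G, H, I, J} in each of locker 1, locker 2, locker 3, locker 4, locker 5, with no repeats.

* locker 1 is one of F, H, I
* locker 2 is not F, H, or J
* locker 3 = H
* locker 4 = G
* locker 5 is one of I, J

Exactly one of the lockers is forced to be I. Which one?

locker 3 must be H (only option left). Remove H from locker 1.
locker 4's domain is down to {G}, so locker 4 = G. Eliminate G elsewhere: locker 2.
So I goes to locker 2.

locker 2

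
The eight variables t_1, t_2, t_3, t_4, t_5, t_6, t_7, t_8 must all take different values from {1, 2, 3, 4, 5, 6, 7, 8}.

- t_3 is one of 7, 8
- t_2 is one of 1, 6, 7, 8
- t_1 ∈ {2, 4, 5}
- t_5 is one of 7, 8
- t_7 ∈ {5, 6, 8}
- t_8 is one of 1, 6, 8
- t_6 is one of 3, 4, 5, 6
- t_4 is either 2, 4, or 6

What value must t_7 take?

5

Among the 8 variables, 3 fits only t_6 (and all 8 values in {1, 2, 3, 4, 5, 6, 7, 8} must be used), so t_6 = 3.
t_3 and t_5 between them cover only {7, 8} — a naked pair. Remove those values from t_2, t_7, t_8.
t_2 and t_8 share exactly the 2 values {1, 6}; by pigeonhole those values go to them, so strike 1, 6 from t_4, t_7.
So t_7 = 5.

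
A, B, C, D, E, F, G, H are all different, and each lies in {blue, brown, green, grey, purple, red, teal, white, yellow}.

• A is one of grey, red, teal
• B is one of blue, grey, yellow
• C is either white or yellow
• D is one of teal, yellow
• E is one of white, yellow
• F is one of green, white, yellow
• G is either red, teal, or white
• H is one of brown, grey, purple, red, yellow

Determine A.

grey

C and E share exactly the 2 values {white, yellow}; by pigeonhole those values go to them, so strike white, yellow from B, D, F, G, H.
That leaves D = teal. Remove teal from A, G.
F's domain is down to {green}, so F = green.
G must be red (only option left). Eliminate red elsewhere: A, H.
So A = grey.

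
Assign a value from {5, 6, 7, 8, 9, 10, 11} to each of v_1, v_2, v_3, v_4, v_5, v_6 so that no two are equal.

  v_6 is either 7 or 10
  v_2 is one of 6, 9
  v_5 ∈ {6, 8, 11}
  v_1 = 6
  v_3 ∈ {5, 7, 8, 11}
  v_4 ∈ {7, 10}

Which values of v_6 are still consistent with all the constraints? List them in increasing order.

7, 10

v_1's domain is down to {6}, so v_1 = 6. So v_2, v_5 can't be 6.
v_2's domain is down to {9}, so v_2 = 9.
The 2 variables v_4 and v_6 are confined to {7, 10}, which locks those values in; drop them from v_3.
No further eliminations apply; v_6 can still be any of 7, 10.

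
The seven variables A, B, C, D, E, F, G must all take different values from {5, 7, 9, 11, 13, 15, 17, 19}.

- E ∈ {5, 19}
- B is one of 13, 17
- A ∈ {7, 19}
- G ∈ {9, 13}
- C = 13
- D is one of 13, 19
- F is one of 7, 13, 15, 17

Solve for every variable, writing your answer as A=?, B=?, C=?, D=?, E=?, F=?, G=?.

C must be 13 (only option left). So B, D, F, G can't be 13.
D's domain is down to {19}, so D = 19. Remove 19 from A, E.
E has just one choice, so E = 5.
G must be 9 (only option left).
A must be 7 (only option left). Remove 7 from F.
B must be 17 (only option left). Remove 17 from F.
F has just one choice, so F = 15.

A=7, B=17, C=13, D=19, E=5, F=15, G=9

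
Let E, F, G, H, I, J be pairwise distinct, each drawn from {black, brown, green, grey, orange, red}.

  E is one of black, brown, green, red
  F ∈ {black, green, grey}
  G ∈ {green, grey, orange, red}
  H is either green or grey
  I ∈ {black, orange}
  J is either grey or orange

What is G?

The 6 variables draw from only 6 values {black, brown, green, grey, orange, red}, so each is used; only E can be brown, hence E = brown.
The 5 still-open variables draw from only 5 values {black, green, grey, orange, red}, so each is used; only G can be red, hence G = red.

red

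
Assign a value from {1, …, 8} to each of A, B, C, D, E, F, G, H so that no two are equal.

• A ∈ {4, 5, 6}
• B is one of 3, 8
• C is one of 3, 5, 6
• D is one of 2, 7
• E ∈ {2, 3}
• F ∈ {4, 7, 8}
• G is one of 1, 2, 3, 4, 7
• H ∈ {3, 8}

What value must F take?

The 8 variables draw from only 8 values {1, 2, 3, 4, 5, 6, 7, 8}, so each is used; only G can be 1, hence G = 1.
B and H between them cover only {3, 8} — a naked pair. Remove those values from C, E, F.
That leaves E = 2. Eliminate 2 elsewhere: D.
D must be 7 (only option left). Eliminate 7 elsewhere: F.
So F = 4.

4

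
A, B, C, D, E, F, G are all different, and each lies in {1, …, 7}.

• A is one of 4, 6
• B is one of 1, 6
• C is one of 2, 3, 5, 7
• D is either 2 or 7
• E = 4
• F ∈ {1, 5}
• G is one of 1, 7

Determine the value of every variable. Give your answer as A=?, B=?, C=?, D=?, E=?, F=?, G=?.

E has just one choice, so E = 4. Strike 4 from A.
A must be 6 (only option left). Eliminate 6 elsewhere: B.
B has just one choice, so B = 1. Remove 1 from F, G.
F's domain is down to {5}, so F = 5. Remove 5 from C.
G must be 7 (only option left). Strike 7 from C, D.
That leaves D = 2. Eliminate 2 elsewhere: C.
That leaves C = 3.

A=6, B=1, C=3, D=2, E=4, F=5, G=7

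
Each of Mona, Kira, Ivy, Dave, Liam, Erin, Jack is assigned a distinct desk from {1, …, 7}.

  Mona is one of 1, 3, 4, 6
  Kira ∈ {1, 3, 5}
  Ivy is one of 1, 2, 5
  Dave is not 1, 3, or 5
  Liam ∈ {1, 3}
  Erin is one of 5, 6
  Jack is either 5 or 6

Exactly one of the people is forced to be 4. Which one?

Mona

The 7 variables together cover exactly {1, 2, 3, 4, 5, 6, 7} — 7 values for 7 variables — and 7 appears only in Dave's list, so Dave = 7.
The 6 still-open variables draw from only 6 values {1, 2, 3, 4, 5, 6}, so each is used; only Ivy can be 2, hence Ivy = 2.
The 5 still-open variables draw from only 5 values {1, 3, 4, 5, 6}, so each is used; only Mona can be 4, hence Mona = 4.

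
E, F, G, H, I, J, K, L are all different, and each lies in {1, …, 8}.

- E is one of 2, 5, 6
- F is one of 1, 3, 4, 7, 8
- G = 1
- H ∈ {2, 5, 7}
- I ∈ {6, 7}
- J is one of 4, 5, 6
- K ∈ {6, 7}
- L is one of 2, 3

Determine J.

G has just one choice, so G = 1. So F can't be 1.
The 7 still-open variables together cover exactly {2, 3, 4, 5, 6, 7, 8} — 7 values for 7 variables — and 8 appears only in F's list, so F = 8.
Among the 6 still-open variables, 3 fits only L (and all 6 values in {2, 3, 4, 5, 6, 7} must be used), so L = 3.
The 5 still-open variables draw from only 5 values {2, 4, 5, 6, 7}, so each is used; only J can be 4, hence J = 4.

4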